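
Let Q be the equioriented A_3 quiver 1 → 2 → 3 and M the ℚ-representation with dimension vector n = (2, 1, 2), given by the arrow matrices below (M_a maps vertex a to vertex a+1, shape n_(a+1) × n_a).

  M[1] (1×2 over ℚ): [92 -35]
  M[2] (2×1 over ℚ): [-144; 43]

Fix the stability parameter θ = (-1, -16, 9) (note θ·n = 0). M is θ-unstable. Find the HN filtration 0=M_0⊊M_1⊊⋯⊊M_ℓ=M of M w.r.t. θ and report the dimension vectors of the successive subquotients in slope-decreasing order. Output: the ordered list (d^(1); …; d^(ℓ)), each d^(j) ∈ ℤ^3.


Via rank(M_{q-1}∘⋯∘M_p): M ≅ I[1,1], I[1,3], I[3,3].
μ_θ-semistable layers: μ^(1)=9; μ^(2)=-1; μ^(3)=-17/2

((0, 0, 2); (1, 0, 0); (1, 1, 0))


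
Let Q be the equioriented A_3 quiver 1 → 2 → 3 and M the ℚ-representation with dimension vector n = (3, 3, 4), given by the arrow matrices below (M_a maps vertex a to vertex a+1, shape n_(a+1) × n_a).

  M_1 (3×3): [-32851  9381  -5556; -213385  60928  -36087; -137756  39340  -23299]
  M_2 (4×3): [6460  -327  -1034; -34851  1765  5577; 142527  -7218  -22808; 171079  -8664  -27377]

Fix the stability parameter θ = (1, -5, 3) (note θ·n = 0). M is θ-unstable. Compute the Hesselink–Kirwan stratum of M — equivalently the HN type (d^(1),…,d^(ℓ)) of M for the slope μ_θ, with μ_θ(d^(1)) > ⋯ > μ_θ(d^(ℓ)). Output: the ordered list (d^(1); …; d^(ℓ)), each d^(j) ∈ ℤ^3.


Interval decomposition of M: I[1,3]^3, I[3,3].
HN type (ℓ=2): μ^(1)=3; μ^(2)=-2

((0, 0, 4); (3, 3, 0))


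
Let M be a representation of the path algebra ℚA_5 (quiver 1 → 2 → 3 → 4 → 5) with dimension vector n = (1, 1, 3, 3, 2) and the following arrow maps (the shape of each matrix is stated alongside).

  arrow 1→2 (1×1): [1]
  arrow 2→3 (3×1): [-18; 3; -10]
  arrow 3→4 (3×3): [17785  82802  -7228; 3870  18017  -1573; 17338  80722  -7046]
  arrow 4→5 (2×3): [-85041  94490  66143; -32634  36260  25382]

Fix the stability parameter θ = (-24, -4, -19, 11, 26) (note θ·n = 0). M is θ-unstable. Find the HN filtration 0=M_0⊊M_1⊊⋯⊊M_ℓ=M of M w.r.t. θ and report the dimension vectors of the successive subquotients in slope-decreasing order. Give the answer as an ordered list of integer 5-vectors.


Barcode: M ≅ I[1,4], I[3,3], I[3,5], I[4,4], I[5,5]. HN layers by μ_θ (5 steps, strictly decreasing):
  μ^(1)=26; μ^(2)=11; μ^(3)=-23/2; μ^(4)=-19; μ^(5)=-24

((0, 0, 0, 0, 2); (0, 0, 0, 3, 0); (0, 1, 1, 0, 0); (0, 0, 2, 0, 0); (1, 0, 0, 0, 0))


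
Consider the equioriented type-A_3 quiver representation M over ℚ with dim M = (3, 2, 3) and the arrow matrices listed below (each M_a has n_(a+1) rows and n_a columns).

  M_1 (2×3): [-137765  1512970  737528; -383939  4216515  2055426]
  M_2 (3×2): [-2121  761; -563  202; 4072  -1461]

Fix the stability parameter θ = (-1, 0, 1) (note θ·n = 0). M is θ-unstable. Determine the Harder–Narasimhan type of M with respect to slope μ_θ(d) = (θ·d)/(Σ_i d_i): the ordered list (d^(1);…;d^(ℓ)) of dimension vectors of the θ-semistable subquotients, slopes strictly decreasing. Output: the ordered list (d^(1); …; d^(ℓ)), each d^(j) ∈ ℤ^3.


Barcode: M ≅ I[1,1], I[1,3]^2, I[3,3]. HN layers by μ_θ (3 steps, strictly decreasing):
  μ^(1)=1; μ^(2)=0; μ^(3)=-1

((0, 0, 3); (0, 2, 0); (3, 0, 0))


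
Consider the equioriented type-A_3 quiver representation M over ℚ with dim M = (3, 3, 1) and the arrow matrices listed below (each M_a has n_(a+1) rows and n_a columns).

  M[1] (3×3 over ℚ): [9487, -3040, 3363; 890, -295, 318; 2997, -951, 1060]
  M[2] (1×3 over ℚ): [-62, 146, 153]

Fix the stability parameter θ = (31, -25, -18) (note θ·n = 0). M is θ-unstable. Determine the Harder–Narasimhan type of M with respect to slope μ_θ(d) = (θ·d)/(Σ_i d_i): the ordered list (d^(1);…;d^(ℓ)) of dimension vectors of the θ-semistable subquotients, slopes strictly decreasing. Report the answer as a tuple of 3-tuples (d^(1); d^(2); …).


Via rank(M_{q-1}∘⋯∘M_p): M ≅ I[1,2]^2, I[1,3].
μ_θ-semistable layers: μ^(1)=3; μ^(2)=-4

((2, 2, 0); (1, 1, 1))


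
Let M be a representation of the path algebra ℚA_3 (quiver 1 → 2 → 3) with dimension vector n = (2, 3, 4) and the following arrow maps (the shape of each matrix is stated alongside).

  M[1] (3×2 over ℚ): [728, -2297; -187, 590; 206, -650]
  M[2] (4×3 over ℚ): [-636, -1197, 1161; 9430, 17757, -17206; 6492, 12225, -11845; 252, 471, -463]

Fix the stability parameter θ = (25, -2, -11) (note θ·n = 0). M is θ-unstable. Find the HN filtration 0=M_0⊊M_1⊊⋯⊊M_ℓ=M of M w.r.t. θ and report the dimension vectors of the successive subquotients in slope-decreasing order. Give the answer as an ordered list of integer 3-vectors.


Interval decomposition of M: I[1,2], I[1,3], I[2,3], I[3,3]^2.
HN type (ℓ=4): μ^(1)=23/2; μ^(2)=4; μ^(3)=-13/2; μ^(4)=-11

((1, 1, 0); (1, 1, 1); (0, 1, 1); (0, 0, 2))


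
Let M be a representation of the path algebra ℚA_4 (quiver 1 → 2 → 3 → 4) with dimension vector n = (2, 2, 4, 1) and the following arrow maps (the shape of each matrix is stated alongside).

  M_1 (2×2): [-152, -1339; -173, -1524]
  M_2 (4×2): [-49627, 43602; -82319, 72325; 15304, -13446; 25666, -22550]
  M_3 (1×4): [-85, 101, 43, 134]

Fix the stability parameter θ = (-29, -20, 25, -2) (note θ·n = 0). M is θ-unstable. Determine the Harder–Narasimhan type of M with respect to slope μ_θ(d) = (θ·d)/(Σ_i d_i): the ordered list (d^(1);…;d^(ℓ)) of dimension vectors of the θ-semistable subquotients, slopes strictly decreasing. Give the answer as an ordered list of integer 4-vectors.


Barcode: M ≅ I[1,3], I[1,4], I[3,3]^2. HN layers by μ_θ (4 steps, strictly decreasing):
  μ^(1)=25; μ^(2)=23/2; μ^(3)=-20; μ^(4)=-29

((0, 0, 3, 0); (0, 0, 1, 1); (0, 2, 0, 0); (2, 0, 0, 0))


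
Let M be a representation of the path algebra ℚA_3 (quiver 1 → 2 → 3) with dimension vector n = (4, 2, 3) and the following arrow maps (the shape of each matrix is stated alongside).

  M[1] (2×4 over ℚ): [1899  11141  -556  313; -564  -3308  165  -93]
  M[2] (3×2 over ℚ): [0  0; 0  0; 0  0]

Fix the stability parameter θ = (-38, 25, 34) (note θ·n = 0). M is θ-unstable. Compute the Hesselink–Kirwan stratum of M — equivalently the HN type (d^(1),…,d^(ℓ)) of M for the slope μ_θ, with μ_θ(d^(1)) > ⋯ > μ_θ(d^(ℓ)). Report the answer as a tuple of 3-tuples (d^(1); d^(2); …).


Interval decomposition of M: I[1,1]^2, I[1,2]^2, I[3,3]^3.
HN type (ℓ=3): μ^(1)=34; μ^(2)=25; μ^(3)=-38

((0, 0, 3); (0, 2, 0); (4, 0, 0))


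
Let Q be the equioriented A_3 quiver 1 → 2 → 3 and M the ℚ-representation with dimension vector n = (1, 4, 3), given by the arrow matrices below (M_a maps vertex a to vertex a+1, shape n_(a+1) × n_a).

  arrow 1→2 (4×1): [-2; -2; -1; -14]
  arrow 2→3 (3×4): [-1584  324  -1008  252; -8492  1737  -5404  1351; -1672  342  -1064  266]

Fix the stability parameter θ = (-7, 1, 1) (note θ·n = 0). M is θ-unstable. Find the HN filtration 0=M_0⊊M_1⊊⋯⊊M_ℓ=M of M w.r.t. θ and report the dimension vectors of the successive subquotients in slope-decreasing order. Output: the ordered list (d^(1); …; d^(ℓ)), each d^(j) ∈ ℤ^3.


Via rank(M_{q-1}∘⋯∘M_p): M ≅ I[1,2], I[2,2]^2, I[2,3], I[3,3]^2.
μ_θ-semistable layers: μ^(1)=1; μ^(2)=-7

((0, 4, 3); (1, 0, 0))


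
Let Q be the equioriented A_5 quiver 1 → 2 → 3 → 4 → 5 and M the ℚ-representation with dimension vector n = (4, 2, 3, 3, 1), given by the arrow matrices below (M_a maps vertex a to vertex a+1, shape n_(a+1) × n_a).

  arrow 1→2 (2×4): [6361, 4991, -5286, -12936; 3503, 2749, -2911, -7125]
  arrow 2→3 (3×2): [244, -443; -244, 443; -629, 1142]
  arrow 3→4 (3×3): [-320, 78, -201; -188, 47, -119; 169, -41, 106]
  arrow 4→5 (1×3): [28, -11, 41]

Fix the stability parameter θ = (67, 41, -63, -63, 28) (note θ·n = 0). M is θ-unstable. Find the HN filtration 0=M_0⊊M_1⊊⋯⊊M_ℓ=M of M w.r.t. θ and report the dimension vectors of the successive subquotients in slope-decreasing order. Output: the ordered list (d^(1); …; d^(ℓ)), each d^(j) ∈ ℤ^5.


Barcode: M ≅ I[1,1]^2, I[1,4], I[1,5], I[3,4]. HN layers by μ_θ (4 steps, strictly decreasing):
  μ^(1)=67; μ^(2)=28; μ^(3)=-9/2; μ^(4)=-63

((2, 0, 0, 0, 0); (0, 0, 0, 0, 1); (2, 2, 2, 2, 0); (0, 0, 1, 1, 0))


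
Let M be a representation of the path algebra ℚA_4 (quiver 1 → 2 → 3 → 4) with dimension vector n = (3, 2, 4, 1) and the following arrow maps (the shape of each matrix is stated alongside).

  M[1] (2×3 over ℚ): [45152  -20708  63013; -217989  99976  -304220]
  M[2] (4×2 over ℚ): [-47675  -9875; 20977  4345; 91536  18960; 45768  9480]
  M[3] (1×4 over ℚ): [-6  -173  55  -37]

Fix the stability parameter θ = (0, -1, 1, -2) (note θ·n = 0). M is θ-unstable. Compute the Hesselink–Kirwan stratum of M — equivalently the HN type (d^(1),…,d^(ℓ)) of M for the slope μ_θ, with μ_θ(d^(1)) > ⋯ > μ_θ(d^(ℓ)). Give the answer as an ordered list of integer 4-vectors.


Interval decomposition of M: I[1,1], I[1,2], I[1,4], I[3,3]^3.
HN type (ℓ=3): μ^(1)=1; μ^(2)=0; μ^(3)=-1/2

((0, 0, 3, 0); (1, 0, 0, 0); (2, 2, 1, 1))


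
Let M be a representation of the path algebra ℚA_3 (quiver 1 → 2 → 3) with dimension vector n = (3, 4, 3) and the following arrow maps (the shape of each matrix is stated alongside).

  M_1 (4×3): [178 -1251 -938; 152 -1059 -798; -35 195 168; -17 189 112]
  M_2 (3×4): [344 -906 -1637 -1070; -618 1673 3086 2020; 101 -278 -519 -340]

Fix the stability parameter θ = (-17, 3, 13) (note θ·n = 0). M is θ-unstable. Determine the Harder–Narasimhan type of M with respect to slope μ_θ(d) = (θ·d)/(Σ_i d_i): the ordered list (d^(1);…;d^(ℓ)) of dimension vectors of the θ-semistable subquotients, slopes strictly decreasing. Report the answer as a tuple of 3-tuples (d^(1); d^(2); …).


Interval decomposition of M: I[1,1], I[1,3]^2, I[2,2], I[2,3].
HN type (ℓ=3): μ^(1)=13; μ^(2)=3; μ^(3)=-17

((0, 0, 3); (0, 4, 0); (3, 0, 0))


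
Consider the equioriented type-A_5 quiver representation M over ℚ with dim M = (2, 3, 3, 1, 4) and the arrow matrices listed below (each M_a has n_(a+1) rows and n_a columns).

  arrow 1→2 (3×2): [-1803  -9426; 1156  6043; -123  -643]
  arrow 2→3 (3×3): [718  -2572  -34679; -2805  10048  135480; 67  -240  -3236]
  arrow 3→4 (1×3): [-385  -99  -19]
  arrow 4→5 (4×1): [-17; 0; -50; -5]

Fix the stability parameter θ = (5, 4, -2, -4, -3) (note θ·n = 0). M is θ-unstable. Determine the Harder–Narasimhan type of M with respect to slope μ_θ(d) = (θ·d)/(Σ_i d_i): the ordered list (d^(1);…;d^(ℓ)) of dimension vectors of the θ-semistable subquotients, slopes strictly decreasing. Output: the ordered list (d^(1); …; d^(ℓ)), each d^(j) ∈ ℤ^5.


Barcode: M ≅ I[1,3], I[1,5], I[2,2], I[3,3], I[5,5]^3. HN layers by μ_θ (5 steps, strictly decreasing):
  μ^(1)=4; μ^(2)=7/3; μ^(3)=0; μ^(4)=-2; μ^(5)=-3

((0, 1, 0, 0, 0); (1, 1, 1, 0, 0); (1, 1, 1, 1, 1); (0, 0, 1, 0, 0); (0, 0, 0, 0, 3))


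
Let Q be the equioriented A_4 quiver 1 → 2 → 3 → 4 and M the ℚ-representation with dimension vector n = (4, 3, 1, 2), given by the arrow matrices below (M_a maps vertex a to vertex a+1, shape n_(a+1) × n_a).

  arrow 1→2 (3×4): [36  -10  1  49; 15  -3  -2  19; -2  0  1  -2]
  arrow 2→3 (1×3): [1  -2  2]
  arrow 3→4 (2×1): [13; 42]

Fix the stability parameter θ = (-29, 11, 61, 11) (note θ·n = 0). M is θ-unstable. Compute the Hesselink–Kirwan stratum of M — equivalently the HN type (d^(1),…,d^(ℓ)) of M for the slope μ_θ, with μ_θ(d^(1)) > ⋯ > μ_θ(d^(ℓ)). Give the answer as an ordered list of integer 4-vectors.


Via rank(M_{q-1}∘⋯∘M_p): M ≅ I[1,1], I[1,2]^2, I[1,4], I[4,4].
μ_θ-semistable layers: μ^(1)=36; μ^(2)=11; μ^(3)=-29

((0, 0, 1, 1); (0, 3, 0, 1); (4, 0, 0, 0))


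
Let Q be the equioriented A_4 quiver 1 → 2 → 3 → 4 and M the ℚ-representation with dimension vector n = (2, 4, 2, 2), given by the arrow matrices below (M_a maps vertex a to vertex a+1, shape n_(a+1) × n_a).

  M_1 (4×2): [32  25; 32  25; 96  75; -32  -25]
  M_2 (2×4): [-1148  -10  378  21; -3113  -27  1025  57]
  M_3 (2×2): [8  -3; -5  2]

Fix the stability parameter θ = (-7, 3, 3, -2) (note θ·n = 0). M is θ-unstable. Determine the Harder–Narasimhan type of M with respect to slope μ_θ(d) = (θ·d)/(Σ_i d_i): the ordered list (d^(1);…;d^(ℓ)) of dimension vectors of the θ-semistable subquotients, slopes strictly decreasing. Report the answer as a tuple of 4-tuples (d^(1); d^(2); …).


Barcode: M ≅ I[1,1], I[1,4], I[2,2]^2, I[2,4]. HN layers by μ_θ (3 steps, strictly decreasing):
  μ^(1)=3; μ^(2)=4/3; μ^(3)=-7

((0, 2, 0, 0); (0, 2, 2, 2); (2, 0, 0, 0))


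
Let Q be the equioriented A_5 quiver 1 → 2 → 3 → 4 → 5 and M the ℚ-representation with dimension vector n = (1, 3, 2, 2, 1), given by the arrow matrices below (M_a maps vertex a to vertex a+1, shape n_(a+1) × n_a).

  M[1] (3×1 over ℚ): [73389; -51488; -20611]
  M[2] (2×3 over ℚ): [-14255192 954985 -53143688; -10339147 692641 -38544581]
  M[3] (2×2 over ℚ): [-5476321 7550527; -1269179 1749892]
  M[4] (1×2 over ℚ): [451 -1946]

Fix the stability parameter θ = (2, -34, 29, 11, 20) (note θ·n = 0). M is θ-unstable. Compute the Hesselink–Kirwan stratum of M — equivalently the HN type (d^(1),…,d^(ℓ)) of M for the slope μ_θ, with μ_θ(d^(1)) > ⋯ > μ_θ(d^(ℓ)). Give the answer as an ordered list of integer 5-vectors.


Barcode: M ≅ I[1,2], I[2,4], I[2,5]. HN layers by μ_θ (3 steps, strictly decreasing):
  μ^(1)=20; μ^(2)=-16; μ^(3)=-34

((0, 0, 2, 2, 1); (1, 1, 0, 0, 0); (0, 2, 0, 0, 0))


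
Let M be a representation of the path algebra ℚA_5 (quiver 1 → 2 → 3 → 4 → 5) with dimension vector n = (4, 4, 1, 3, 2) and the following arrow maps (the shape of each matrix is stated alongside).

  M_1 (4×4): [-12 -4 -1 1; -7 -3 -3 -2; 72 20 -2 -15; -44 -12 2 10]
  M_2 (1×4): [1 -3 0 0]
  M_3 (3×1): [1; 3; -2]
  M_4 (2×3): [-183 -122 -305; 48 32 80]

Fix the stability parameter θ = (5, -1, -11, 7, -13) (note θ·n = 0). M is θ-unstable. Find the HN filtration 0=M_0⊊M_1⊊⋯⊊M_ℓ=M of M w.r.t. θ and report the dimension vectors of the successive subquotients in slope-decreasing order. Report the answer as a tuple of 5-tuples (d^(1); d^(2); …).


Interval decomposition of M: I[1,1], I[1,2]^2, I[1,5], I[2,2], I[4,4]^2, I[5,5].
HN type (ℓ=6): μ^(1)=7; μ^(2)=5; μ^(3)=2; μ^(4)=-1; μ^(5)=-13/5; μ^(6)=-13

((0, 0, 0, 2, 0); (1, 0, 0, 0, 0); (2, 2, 0, 0, 0); (0, 1, 0, 0, 0); (1, 1, 1, 1, 1); (0, 0, 0, 0, 1))


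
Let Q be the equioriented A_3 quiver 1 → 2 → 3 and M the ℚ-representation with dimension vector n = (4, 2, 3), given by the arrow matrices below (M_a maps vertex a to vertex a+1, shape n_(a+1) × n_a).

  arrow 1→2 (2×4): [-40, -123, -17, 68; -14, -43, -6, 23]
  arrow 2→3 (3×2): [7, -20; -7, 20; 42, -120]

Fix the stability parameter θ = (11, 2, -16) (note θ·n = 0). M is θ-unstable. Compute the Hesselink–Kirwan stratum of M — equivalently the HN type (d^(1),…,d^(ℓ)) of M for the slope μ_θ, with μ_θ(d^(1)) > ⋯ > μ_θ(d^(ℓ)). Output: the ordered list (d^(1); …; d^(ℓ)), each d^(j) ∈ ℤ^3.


Via rank(M_{q-1}∘⋯∘M_p): M ≅ I[1,1]^2, I[1,2], I[1,3], I[3,3]^2.
μ_θ-semistable layers: μ^(1)=11; μ^(2)=13/2; μ^(3)=-1; μ^(4)=-16

((2, 0, 0); (1, 1, 0); (1, 1, 1); (0, 0, 2))


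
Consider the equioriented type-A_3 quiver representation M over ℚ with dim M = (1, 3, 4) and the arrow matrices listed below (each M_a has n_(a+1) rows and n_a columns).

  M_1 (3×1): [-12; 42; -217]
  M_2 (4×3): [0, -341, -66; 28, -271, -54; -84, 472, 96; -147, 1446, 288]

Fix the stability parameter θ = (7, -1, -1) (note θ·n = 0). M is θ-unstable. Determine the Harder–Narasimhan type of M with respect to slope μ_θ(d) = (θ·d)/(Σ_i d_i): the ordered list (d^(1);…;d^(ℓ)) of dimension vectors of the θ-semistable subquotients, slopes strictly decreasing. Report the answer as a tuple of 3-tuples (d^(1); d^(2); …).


Barcode: M ≅ I[1,2], I[2,3]^2, I[3,3]^2. HN layers by μ_θ (2 steps, strictly decreasing):
  μ^(1)=3; μ^(2)=-1

((1, 1, 0); (0, 2, 4))


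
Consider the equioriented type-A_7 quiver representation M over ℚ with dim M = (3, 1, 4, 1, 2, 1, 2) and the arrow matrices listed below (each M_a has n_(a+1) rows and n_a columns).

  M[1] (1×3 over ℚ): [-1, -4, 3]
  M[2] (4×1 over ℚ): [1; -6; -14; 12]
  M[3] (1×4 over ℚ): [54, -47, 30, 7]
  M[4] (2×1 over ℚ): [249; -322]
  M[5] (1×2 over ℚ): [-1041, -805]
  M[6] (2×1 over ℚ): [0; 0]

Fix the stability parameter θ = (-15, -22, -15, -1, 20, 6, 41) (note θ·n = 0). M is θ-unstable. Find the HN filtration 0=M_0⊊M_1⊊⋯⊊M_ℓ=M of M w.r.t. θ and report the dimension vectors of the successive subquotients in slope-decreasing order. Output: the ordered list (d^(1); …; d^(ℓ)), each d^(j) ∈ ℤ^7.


Barcode: M ≅ I[1,1]^2, I[1,3], I[3,3]^2, I[3,6], I[5,5], I[7,7]^2. HN layers by μ_θ (6 steps, strictly decreasing):
  μ^(1)=41; μ^(2)=20; μ^(3)=13; μ^(4)=-1; μ^(5)=-15; μ^(6)=-37/2

((0, 0, 0, 0, 0, 0, 2); (0, 0, 0, 0, 1, 0, 0); (0, 0, 0, 0, 1, 1, 0); (0, 0, 0, 1, 0, 0, 0); (2, 0, 4, 0, 0, 0, 0); (1, 1, 0, 0, 0, 0, 0))


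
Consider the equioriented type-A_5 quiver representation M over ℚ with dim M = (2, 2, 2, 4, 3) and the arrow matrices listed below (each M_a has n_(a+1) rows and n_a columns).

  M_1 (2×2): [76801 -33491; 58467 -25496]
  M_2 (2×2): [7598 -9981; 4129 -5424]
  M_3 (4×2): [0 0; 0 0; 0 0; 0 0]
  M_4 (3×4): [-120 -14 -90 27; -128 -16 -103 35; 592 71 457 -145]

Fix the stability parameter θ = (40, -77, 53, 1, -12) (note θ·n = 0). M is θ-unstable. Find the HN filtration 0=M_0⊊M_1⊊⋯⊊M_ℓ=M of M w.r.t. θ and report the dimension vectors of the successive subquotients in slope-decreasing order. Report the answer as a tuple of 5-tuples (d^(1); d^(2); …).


Barcode: M ≅ I[1,3]^2, I[4,4], I[4,5]^3. HN layers by μ_θ (4 steps, strictly decreasing):
  μ^(1)=53; μ^(2)=1; μ^(3)=-11/2; μ^(4)=-37/2

((0, 0, 2, 0, 0); (0, 0, 0, 1, 0); (0, 0, 0, 3, 3); (2, 2, 0, 0, 0))


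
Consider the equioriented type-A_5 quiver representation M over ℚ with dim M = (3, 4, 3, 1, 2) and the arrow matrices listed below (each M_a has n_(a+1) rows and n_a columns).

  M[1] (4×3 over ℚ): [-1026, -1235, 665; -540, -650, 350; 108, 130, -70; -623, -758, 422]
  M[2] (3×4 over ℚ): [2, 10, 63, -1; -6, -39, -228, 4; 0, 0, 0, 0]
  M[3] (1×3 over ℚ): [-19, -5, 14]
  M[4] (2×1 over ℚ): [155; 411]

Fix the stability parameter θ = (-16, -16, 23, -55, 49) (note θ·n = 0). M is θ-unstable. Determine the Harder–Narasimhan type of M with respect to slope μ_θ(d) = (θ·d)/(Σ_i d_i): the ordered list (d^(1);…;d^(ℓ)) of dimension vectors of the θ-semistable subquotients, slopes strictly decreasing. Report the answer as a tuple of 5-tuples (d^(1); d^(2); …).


Barcode: M ≅ I[1,1], I[1,2], I[1,5], I[2,2], I[2,3], I[3,3], I[5,5]. HN layers by μ_θ (3 steps, strictly decreasing):
  μ^(1)=49; μ^(2)=23; μ^(3)=-16

((0, 0, 0, 0, 2); (0, 0, 2, 0, 0); (3, 4, 1, 1, 0))


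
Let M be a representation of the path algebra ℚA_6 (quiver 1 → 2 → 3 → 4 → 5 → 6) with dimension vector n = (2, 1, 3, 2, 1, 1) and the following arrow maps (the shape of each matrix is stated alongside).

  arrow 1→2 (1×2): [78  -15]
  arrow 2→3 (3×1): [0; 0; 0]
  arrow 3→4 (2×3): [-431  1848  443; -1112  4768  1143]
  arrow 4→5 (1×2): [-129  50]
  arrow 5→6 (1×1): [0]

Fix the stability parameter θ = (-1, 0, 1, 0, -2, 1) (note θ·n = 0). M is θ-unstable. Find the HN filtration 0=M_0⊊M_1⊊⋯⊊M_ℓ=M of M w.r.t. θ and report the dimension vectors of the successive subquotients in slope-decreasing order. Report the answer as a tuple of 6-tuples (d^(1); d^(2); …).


Interval decomposition of M: I[1,1], I[1,2], I[3,3], I[3,4], I[3,5], I[6,6].
HN type (ℓ=5): μ^(1)=1; μ^(2)=1/2; μ^(3)=0; μ^(4)=-1/3; μ^(5)=-1

((0, 0, 1, 0, 0, 1); (0, 0, 1, 1, 0, 0); (0, 1, 0, 0, 0, 0); (0, 0, 1, 1, 1, 0); (2, 0, 0, 0, 0, 0))


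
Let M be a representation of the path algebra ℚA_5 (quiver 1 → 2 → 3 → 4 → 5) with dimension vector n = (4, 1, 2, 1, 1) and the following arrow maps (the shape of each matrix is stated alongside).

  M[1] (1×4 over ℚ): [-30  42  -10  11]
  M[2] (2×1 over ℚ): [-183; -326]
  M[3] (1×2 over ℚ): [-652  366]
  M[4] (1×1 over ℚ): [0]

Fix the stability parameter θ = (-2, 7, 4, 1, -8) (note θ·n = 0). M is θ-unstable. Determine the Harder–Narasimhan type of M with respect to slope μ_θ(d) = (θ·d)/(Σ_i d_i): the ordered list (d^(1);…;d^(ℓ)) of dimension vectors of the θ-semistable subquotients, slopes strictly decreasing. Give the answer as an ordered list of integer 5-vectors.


Via rank(M_{q-1}∘⋯∘M_p): M ≅ I[1,1]^3, I[1,3], I[3,4], I[5,5].
μ_θ-semistable layers: μ^(1)=11/2; μ^(2)=5/2; μ^(3)=-2; μ^(4)=-8

((0, 1, 1, 0, 0); (0, 0, 1, 1, 0); (4, 0, 0, 0, 0); (0, 0, 0, 0, 1))


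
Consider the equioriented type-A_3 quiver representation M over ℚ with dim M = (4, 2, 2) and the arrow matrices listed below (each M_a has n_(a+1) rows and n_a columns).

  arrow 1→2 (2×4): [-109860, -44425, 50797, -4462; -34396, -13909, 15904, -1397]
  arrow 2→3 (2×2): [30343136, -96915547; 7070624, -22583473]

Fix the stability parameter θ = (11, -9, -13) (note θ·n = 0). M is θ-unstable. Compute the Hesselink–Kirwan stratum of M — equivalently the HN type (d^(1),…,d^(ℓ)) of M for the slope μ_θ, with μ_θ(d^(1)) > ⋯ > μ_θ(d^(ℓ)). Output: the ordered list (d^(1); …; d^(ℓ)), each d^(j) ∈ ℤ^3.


Interval decomposition of M: I[1,1]^2, I[1,2], I[1,3], I[3,3].
HN type (ℓ=4): μ^(1)=11; μ^(2)=1; μ^(3)=-11/3; μ^(4)=-13

((2, 0, 0); (1, 1, 0); (1, 1, 1); (0, 0, 1))


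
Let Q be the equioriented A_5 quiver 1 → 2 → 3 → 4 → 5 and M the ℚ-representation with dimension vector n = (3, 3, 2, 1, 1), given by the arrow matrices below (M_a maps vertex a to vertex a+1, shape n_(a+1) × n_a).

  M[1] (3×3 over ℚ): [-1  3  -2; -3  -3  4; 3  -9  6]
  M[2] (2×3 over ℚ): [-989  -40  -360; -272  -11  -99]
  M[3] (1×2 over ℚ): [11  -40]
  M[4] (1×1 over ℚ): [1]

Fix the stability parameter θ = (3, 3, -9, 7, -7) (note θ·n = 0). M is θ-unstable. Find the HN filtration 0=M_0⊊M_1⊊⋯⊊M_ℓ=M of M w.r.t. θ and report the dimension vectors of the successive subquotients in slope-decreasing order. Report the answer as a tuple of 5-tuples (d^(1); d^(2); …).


Via rank(M_{q-1}∘⋯∘M_p): M ≅ I[1,1], I[1,3], I[1,5], I[2,2].
μ_θ-semistable layers: μ^(1)=3; μ^(2)=0; μ^(3)=-1

((1, 1, 0, 0, 0); (0, 0, 0, 1, 1); (2, 2, 2, 0, 0))


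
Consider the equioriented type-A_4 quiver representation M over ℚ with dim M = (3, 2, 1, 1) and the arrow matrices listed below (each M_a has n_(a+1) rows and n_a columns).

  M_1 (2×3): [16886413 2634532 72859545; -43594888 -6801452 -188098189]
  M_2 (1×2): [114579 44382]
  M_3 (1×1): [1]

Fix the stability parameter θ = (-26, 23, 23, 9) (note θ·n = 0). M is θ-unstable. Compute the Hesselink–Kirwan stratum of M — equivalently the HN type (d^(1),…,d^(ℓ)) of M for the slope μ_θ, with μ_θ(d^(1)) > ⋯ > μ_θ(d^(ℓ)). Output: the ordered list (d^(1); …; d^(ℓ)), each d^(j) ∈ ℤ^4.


Via rank(M_{q-1}∘⋯∘M_p): M ≅ I[1,1], I[1,2], I[1,4].
μ_θ-semistable layers: μ^(1)=23; μ^(2)=55/3; μ^(3)=-26

((0, 1, 0, 0); (0, 1, 1, 1); (3, 0, 0, 0))


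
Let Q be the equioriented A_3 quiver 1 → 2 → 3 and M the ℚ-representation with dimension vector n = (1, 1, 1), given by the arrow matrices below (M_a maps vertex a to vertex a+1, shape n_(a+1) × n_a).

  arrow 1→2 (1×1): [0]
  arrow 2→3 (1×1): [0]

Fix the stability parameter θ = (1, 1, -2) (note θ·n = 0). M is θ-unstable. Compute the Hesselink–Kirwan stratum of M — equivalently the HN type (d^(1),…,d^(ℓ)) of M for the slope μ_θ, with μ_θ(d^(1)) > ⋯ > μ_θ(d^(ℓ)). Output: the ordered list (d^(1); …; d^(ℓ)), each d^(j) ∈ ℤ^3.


Barcode: M ≅ I[1,1], I[2,2], I[3,3]. HN layers by μ_θ (2 steps, strictly decreasing):
  μ^(1)=1; μ^(2)=-2

((1, 1, 0); (0, 0, 1))


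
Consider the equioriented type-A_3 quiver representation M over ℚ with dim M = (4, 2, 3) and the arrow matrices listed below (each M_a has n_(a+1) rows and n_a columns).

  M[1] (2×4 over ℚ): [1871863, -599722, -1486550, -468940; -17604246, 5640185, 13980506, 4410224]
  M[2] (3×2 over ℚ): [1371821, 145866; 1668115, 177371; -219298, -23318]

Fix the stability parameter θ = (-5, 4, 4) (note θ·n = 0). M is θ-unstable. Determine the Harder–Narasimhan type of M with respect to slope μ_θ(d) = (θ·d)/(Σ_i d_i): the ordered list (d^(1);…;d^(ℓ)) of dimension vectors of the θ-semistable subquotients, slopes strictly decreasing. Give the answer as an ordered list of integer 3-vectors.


Interval decomposition of M: I[1,1]^2, I[1,3]^2, I[3,3].
HN type (ℓ=2): μ^(1)=4; μ^(2)=-5

((0, 2, 3); (4, 0, 0))


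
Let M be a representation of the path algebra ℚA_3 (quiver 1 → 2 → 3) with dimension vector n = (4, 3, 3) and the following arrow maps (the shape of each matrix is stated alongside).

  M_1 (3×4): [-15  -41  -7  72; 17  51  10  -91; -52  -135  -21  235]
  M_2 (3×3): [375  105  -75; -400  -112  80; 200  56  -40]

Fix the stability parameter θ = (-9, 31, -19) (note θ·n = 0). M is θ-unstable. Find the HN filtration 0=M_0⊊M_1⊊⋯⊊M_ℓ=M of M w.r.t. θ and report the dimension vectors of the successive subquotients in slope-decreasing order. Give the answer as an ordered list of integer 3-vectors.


Via rank(M_{q-1}∘⋯∘M_p): M ≅ I[1,1], I[1,2]^2, I[1,3], I[3,3]^2.
μ_θ-semistable layers: μ^(1)=31; μ^(2)=6; μ^(3)=-9; μ^(4)=-19

((0, 2, 0); (0, 1, 1); (4, 0, 0); (0, 0, 2))


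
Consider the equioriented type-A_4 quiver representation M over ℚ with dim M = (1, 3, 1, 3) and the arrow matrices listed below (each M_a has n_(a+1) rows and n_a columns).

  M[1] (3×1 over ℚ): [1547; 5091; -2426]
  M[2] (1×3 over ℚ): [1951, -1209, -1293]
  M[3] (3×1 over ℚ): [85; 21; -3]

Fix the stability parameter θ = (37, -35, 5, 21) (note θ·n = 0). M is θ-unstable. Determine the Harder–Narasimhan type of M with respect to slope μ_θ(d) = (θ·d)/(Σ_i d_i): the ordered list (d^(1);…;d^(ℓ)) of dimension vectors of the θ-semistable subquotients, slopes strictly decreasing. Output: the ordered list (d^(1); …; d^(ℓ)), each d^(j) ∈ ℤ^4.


Interval decomposition of M: I[1,4], I[2,2]^2, I[4,4]^2.
HN type (ℓ=4): μ^(1)=21; μ^(2)=5; μ^(3)=1; μ^(4)=-35

((0, 0, 0, 3); (0, 0, 1, 0); (1, 1, 0, 0); (0, 2, 0, 0))


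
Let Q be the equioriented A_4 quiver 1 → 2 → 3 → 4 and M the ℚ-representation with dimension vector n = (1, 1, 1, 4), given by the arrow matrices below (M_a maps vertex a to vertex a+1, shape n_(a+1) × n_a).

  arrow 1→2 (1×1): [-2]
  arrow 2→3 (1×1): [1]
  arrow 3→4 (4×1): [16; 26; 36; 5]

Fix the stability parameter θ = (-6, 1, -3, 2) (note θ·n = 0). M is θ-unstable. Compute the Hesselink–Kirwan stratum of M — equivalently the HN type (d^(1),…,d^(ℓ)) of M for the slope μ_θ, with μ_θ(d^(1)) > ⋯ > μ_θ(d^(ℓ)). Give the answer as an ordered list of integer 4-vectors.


Via rank(M_{q-1}∘⋯∘M_p): M ≅ I[1,4], I[4,4]^3.
μ_θ-semistable layers: μ^(1)=2; μ^(2)=-1; μ^(3)=-6

((0, 0, 0, 4); (0, 1, 1, 0); (1, 0, 0, 0))


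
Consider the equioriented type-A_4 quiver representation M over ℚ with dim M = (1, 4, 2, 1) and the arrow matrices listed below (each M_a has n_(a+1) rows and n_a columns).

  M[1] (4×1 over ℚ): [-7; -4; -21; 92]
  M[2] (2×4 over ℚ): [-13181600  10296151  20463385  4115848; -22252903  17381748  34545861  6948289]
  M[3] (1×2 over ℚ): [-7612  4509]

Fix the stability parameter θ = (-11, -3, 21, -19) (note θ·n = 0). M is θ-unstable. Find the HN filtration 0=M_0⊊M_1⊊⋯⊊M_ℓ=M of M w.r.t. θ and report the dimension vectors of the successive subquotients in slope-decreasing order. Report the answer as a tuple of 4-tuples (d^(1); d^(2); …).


Barcode: M ≅ I[1,3], I[2,2]^2, I[2,4]. HN layers by μ_θ (4 steps, strictly decreasing):
  μ^(1)=21; μ^(2)=1; μ^(3)=-3; μ^(4)=-11

((0, 0, 1, 0); (0, 0, 1, 1); (0, 4, 0, 0); (1, 0, 0, 0))


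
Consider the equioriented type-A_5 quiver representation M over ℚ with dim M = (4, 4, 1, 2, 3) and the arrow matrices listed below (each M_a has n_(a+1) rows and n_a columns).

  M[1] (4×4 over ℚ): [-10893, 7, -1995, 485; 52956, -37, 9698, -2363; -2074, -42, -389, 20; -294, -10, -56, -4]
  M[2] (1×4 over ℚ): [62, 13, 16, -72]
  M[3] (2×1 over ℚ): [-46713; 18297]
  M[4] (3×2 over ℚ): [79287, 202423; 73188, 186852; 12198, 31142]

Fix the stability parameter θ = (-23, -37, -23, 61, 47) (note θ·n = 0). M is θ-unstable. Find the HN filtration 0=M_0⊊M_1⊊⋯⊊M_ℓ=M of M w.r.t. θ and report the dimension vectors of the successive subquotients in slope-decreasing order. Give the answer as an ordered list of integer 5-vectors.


Via rank(M_{q-1}∘⋯∘M_p): M ≅ I[1,2]^3, I[1,4], I[4,5], I[5,5]^2.
μ_θ-semistable layers: μ^(1)=61; μ^(2)=54; μ^(3)=47; μ^(4)=-23; μ^(5)=-30

((0, 0, 0, 1, 0); (0, 0, 0, 1, 1); (0, 0, 0, 0, 2); (0, 0, 1, 0, 0); (4, 4, 0, 0, 0))


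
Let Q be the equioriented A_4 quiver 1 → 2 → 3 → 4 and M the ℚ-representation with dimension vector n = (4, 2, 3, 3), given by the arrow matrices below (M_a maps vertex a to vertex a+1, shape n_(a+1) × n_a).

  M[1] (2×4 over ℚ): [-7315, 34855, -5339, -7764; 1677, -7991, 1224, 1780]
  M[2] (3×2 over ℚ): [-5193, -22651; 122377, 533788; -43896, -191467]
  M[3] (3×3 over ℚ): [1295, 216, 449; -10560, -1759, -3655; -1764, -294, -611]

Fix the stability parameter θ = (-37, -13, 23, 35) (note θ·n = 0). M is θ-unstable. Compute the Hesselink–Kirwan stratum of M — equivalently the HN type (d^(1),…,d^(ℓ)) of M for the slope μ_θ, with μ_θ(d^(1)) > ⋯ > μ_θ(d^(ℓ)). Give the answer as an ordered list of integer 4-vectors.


Barcode: M ≅ I[1,1]^2, I[1,4]^2, I[3,4]. HN layers by μ_θ (4 steps, strictly decreasing):
  μ^(1)=35; μ^(2)=23; μ^(3)=-13; μ^(4)=-37

((0, 0, 0, 3); (0, 0, 3, 0); (0, 2, 0, 0); (4, 0, 0, 0))


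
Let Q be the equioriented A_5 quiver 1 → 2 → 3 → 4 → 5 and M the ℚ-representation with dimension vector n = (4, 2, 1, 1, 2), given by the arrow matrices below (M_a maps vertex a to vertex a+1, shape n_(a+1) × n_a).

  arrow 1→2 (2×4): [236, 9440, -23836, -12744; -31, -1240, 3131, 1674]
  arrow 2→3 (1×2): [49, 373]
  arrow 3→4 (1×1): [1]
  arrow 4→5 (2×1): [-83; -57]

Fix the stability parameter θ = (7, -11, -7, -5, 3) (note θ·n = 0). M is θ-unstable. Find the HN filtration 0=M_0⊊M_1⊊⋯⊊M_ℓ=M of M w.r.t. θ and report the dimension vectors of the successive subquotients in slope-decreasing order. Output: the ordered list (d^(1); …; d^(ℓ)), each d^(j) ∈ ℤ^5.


Barcode: M ≅ I[1,1]^3, I[1,5], I[2,2], I[5,5]. HN layers by μ_θ (4 steps, strictly decreasing):
  μ^(1)=7; μ^(2)=3; μ^(3)=-4; μ^(4)=-11

((3, 0, 0, 0, 0); (0, 0, 0, 0, 2); (1, 1, 1, 1, 0); (0, 1, 0, 0, 0))


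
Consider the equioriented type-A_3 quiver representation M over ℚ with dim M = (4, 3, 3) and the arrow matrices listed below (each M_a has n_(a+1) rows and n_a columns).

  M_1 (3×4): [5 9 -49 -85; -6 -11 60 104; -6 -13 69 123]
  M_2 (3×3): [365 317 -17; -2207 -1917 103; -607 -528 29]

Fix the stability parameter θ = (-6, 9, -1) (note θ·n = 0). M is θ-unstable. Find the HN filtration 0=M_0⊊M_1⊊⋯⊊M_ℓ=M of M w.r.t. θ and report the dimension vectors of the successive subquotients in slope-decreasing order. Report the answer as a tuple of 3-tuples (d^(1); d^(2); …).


Via rank(M_{q-1}∘⋯∘M_p): M ≅ I[1,1], I[1,2], I[1,3]^2, I[3,3].
μ_θ-semistable layers: μ^(1)=9; μ^(2)=4; μ^(3)=-1; μ^(4)=-6

((0, 1, 0); (0, 2, 2); (0, 0, 1); (4, 0, 0))


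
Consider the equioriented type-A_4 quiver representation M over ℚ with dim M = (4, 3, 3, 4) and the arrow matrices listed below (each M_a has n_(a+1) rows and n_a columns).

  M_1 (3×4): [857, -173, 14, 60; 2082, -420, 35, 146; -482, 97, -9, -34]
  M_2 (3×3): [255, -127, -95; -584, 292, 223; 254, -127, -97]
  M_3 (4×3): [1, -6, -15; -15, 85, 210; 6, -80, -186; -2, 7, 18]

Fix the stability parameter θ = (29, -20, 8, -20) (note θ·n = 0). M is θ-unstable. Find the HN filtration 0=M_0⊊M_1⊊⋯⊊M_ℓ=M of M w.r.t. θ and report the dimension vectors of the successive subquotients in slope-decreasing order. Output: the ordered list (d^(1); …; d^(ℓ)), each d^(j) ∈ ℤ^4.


Barcode: M ≅ I[1,1], I[1,4]^3, I[4,4]. HN layers by μ_θ (3 steps, strictly decreasing):
  μ^(1)=29; μ^(2)=-3/4; μ^(3)=-20

((1, 0, 0, 0); (3, 3, 3, 3); (0, 0, 0, 1))


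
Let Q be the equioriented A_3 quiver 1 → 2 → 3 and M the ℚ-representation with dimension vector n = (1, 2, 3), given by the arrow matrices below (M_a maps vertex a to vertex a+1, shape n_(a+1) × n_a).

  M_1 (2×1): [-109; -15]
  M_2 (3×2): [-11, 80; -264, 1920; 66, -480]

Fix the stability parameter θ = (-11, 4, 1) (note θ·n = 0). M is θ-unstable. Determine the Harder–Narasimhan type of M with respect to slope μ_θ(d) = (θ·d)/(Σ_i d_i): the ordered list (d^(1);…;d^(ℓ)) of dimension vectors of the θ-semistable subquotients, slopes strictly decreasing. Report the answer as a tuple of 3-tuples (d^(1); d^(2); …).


Barcode: M ≅ I[1,3], I[2,2], I[3,3]^2. HN layers by μ_θ (4 steps, strictly decreasing):
  μ^(1)=4; μ^(2)=5/2; μ^(3)=1; μ^(4)=-11

((0, 1, 0); (0, 1, 1); (0, 0, 2); (1, 0, 0))


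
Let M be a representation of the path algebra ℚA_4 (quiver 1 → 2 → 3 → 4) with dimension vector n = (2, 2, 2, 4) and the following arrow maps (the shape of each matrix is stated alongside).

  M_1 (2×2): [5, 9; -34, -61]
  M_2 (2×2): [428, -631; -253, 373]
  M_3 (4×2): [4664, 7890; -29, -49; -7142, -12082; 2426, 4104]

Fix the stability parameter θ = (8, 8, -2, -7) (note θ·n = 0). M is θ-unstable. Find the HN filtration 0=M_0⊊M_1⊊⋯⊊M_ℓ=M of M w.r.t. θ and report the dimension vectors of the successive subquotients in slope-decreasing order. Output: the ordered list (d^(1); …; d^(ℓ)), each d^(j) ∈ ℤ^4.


Barcode: M ≅ I[1,4]^2, I[4,4]^2. HN layers by μ_θ (2 steps, strictly decreasing):
  μ^(1)=7/4; μ^(2)=-7

((2, 2, 2, 2); (0, 0, 0, 2))


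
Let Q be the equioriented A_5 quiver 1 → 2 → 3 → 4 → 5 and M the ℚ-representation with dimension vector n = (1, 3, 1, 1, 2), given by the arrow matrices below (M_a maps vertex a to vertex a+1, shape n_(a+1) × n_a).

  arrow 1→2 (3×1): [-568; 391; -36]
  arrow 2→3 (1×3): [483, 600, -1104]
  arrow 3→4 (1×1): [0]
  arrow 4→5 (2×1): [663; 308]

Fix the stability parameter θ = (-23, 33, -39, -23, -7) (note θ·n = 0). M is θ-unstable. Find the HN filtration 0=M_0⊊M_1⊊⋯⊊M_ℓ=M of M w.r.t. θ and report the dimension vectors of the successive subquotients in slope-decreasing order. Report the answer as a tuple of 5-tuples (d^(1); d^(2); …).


Interval decomposition of M: I[1,2], I[2,2], I[2,3], I[4,5], I[5,5].
HN type (ℓ=4): μ^(1)=33; μ^(2)=-3; μ^(3)=-7; μ^(4)=-23

((0, 2, 0, 0, 0); (0, 1, 1, 0, 0); (0, 0, 0, 0, 2); (1, 0, 0, 1, 0))


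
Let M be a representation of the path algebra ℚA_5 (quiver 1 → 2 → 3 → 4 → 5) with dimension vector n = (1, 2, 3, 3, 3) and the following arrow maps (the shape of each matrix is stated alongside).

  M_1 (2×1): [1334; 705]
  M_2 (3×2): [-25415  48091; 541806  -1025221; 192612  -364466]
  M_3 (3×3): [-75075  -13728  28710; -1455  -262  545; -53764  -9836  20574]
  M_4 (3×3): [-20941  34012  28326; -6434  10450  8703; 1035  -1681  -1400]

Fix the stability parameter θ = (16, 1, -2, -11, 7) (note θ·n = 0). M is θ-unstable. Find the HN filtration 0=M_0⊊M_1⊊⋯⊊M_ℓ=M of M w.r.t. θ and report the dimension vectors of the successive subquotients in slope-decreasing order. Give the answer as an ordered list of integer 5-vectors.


Via rank(M_{q-1}∘⋯∘M_p): M ≅ I[1,5], I[2,3], I[3,5], I[4,5].
μ_θ-semistable layers: μ^(1)=7; μ^(2)=1; μ^(3)=-1/2; μ^(4)=-13/2; μ^(5)=-11

((0, 0, 0, 0, 3); (1, 1, 1, 1, 0); (0, 1, 1, 0, 0); (0, 0, 1, 1, 0); (0, 0, 0, 1, 0))


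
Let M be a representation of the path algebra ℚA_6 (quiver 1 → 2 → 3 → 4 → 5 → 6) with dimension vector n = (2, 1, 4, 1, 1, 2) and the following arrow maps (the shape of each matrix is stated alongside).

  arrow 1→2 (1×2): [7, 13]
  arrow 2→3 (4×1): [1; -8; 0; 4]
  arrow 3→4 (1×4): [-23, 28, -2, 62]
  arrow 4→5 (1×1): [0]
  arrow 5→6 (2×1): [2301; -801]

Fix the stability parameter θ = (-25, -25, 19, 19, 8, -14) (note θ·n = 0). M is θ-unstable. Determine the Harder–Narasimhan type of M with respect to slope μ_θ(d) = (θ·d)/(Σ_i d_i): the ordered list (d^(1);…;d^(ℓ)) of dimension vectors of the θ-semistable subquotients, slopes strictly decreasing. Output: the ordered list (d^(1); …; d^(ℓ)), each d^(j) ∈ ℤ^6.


Barcode: M ≅ I[1,1], I[1,4], I[3,3]^3, I[5,6], I[6,6]. HN layers by μ_θ (4 steps, strictly decreasing):
  μ^(1)=19; μ^(2)=-3; μ^(3)=-14; μ^(4)=-25

((0, 0, 4, 1, 0, 0); (0, 0, 0, 0, 1, 1); (0, 0, 0, 0, 0, 1); (2, 1, 0, 0, 0, 0))


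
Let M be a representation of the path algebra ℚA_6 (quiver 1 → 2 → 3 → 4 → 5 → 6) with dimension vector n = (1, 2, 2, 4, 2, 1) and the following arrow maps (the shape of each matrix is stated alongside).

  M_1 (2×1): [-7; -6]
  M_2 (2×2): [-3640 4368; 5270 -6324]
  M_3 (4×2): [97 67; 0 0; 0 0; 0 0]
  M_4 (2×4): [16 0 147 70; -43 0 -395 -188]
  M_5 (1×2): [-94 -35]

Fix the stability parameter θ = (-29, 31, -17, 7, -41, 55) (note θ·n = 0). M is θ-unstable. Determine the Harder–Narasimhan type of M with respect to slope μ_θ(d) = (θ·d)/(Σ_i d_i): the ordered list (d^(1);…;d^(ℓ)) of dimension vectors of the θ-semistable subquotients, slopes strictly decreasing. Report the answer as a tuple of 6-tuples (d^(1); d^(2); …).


Via rank(M_{q-1}∘⋯∘M_p): M ≅ I[1,6], I[2,2], I[3,3], I[4,4]^2, I[4,5].
μ_θ-semistable layers: μ^(1)=55; μ^(2)=31; μ^(3)=7; μ^(4)=-5; μ^(5)=-17; μ^(6)=-29

((0, 0, 0, 0, 0, 1); (0, 1, 0, 0, 0, 0); (0, 0, 0, 2, 0, 0); (0, 1, 1, 1, 1, 0); (0, 0, 1, 1, 1, 0); (1, 0, 0, 0, 0, 0))


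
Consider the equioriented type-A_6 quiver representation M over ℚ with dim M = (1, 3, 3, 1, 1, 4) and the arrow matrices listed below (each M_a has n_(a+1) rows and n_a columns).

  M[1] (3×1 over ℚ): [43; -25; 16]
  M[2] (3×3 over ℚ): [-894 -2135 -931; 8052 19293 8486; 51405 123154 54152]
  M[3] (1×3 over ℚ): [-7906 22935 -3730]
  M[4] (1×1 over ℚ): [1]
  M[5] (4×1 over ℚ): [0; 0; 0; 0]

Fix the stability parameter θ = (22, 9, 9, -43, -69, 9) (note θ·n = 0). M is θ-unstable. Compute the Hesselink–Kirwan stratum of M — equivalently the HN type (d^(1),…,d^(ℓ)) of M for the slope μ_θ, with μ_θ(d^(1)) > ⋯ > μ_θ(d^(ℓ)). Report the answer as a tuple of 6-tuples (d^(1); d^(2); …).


Barcode: M ≅ I[1,5], I[2,3]^2, I[6,6]^4. HN layers by μ_θ (2 steps, strictly decreasing):
  μ^(1)=9; μ^(2)=-72/5

((0, 2, 2, 0, 0, 4); (1, 1, 1, 1, 1, 0))


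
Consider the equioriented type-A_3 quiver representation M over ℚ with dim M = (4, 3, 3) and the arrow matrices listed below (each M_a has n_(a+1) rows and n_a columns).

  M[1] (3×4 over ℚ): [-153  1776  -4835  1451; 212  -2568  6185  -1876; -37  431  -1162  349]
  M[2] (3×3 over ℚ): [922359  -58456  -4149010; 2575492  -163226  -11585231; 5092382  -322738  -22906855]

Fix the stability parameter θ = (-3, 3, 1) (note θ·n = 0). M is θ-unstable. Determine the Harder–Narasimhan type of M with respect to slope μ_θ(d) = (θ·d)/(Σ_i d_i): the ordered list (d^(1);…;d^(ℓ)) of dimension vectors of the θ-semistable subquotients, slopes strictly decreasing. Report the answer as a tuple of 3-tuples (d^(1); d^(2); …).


Via rank(M_{q-1}∘⋯∘M_p): M ≅ I[1,1], I[1,2], I[1,3]^2, I[3,3].
μ_θ-semistable layers: μ^(1)=3; μ^(2)=2; μ^(3)=1; μ^(4)=-3

((0, 1, 0); (0, 2, 2); (0, 0, 1); (4, 0, 0))
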